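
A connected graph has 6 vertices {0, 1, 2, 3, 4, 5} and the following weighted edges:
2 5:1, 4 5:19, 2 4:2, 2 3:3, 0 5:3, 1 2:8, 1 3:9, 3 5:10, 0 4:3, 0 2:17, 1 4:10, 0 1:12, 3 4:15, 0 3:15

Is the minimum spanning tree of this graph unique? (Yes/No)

No

Kruskal: consider edges lightest-first.
2 5 (1): add. Components now {0} {1} {2,5} {3} {4}
2 4 (2): add. Components now {0} {1} {2,4,5} {3}
0 4 (3): add. Components now {0,2,4,5} {1} {3}
0 5 (3): skip — 0 and 5 already connected.
2 3 (3): add. Components now {0,2,3,4,5} {1}
1 2 (8): add. Components now {0,1,2,3,4,5}
Non-tree edge 0 5 has weight 3, equal to the heaviest edge on its tree cycle — swapping gives another MST of the same weight. Not unique.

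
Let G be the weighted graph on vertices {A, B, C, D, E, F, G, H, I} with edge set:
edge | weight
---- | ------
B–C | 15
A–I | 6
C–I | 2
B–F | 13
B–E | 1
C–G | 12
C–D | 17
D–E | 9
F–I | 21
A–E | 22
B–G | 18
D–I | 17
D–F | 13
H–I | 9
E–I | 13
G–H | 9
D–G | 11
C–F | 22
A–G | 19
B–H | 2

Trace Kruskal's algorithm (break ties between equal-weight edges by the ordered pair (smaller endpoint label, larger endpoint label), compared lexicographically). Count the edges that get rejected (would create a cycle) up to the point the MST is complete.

Kruskal's algorithm — process edges by increasing weight (ties by edge label):
B–E (1): add — endpoints in different components.
B–H (2): add — endpoints in different components.
C–I (2): add — endpoints in different components.
A–I (6): add — endpoints in different components.
D–E (9): add — endpoints in different components.
G–H (9): add — endpoints in different components.
H–I (9): add — endpoints in different components.
D–G (11): skip — D and G already connected.
C–G (12): skip — C and G already connected.
B–F (13): add — endpoints in different components.
Edges rejected before the tree was complete: 2.

2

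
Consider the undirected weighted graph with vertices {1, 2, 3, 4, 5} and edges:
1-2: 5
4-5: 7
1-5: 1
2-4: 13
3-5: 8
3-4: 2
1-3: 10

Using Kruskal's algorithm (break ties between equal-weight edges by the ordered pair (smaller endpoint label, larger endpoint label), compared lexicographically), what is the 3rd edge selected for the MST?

Sort edges by weight, then run Kruskal:
1-5 (1): add — endpoints in different components.
3-4 (2): add — endpoints in different components.
1-2 (5): add — endpoints in different components.
4-5 (7): add — endpoints in different components.
The 3rd edge added is 1-2.

1-2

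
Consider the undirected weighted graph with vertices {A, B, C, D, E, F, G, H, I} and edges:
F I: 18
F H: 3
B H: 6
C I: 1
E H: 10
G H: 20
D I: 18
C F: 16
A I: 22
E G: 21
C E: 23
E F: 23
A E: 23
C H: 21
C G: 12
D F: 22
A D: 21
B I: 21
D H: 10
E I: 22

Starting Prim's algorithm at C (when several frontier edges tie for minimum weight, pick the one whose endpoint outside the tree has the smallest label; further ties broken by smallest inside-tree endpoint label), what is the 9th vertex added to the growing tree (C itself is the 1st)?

A

Grow the tree from C using Prim:
Step 1: cheapest edge leaving the tree is C I (1); add I.
Step 2: cheapest edge leaving the tree is C G (12); add G.
Step 3: cheapest edge leaving the tree is C F (16); add F.
Step 4: cheapest edge leaving the tree is F H (3); add H.
Step 5: cheapest edge leaving the tree is B H (6); add B.
Step 6: cheapest edge leaving the tree is D H (10); add D.
Step 7: cheapest edge leaving the tree is E H (10); add E.
Step 8: cheapest edge leaving the tree is A D (21); add A.
Vertex order: C, I, G, F, H, B, D, E, A. The 9th vertex is A.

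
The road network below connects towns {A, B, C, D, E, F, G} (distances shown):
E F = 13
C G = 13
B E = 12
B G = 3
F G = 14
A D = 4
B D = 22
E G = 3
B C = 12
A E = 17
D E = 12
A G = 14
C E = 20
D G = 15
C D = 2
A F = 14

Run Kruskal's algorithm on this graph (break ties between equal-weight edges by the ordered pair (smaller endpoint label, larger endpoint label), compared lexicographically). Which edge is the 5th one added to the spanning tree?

B-C

Sort edges by weight, then run Kruskal:
C D (2): add. Components now {A} {B} {C,D} {E} {F} {G}
B G (3): add. Components now {A} {B,G} {C,D} {E} {F}
E G (3): add. Components now {A} {B,E,G} {C,D} {F}
A D (4): add. Components now {A,C,D} {B,E,G} {F}
B C (12): add. Components now {A,B,C,D,E,G} {F}
B E (12): skip — B and E already connected.
D E (12): skip — D and E already connected.
C G (13): skip — C and G already connected.
E F (13): add. Components now {A,B,C,D,E,F,G}
The 5th edge added is B C.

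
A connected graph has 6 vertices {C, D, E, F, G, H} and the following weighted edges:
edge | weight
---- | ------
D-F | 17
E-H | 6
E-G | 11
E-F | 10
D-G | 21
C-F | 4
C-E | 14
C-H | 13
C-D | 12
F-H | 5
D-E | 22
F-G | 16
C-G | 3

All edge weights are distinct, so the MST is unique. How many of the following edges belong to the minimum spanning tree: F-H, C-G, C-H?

Kruskal: consider edges lightest-first.
C-G (3): add — endpoints in different components.
C-F (4): add — endpoints in different components.
F-H (5): add — endpoints in different components.
E-H (6): add — endpoints in different components.
E-F (10): skip — E and F already connected.
E-G (11): skip — E and G already connected.
C-D (12): add — endpoints in different components.
MST edge set: {C-G, C-F, F-H, E-H, C-D}.
Of the listed edges, {F-H, C-G} are in the MST → 2.

2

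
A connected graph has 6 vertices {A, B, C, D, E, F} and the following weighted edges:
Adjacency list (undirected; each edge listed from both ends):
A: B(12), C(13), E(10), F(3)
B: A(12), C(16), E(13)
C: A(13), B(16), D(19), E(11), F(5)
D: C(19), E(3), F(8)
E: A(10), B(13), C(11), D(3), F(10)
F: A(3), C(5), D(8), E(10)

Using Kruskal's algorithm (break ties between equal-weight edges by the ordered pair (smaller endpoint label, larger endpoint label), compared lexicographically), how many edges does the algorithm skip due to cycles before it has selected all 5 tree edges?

3

Kruskal: consider edges lightest-first.
A F (3): add. Components now {A,F} {B} {C} {D} {E}
D E (3): add. Components now {A,F} {B} {C} {D,E}
C F (5): add. Components now {A,C,F} {B} {D,E}
D F (8): add. Components now {A,C,D,E,F} {B}
A E (10): skip — A and E already connected.
E F (10): skip — E and F already connected.
C E (11): skip — C and E already connected.
A B (12): add. Components now {A,B,C,D,E,F}
Edges rejected before the tree was complete: 3.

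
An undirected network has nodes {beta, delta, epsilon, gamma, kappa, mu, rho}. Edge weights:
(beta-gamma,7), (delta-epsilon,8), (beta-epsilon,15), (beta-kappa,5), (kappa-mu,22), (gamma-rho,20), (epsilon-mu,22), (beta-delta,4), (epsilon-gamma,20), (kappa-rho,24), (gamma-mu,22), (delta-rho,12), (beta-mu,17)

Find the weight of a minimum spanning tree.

53

Kruskal's algorithm — process edges by increasing weight (ties by edge label):
beta-delta (4): add — endpoints in different components.
beta-kappa (5): add — endpoints in different components.
beta-gamma (7): add — endpoints in different components.
delta-epsilon (8): add — endpoints in different components.
delta-rho (12): add — endpoints in different components.
beta-epsilon (15): skip — beta and epsilon already connected.
beta-mu (17): add — endpoints in different components.
MST edges: beta-delta, beta-kappa, beta-gamma, delta-epsilon, delta-rho, beta-mu; total weight 4+5+7+8+12+17 = 53.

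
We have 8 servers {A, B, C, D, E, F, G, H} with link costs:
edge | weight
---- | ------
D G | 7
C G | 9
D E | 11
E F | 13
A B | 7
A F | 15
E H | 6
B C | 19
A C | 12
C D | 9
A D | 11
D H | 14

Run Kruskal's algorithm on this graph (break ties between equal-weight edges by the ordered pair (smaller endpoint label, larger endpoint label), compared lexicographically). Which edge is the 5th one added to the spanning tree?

A-D

Sort edges by weight, then run Kruskal:
E H (6): add — endpoints in different components.
A B (7): add — endpoints in different components.
D G (7): add — endpoints in different components.
C D (9): add — endpoints in different components.
C G (9): skip — C and G already connected.
A D (11): add — endpoints in different components.
D E (11): add — endpoints in different components.
A C (12): skip — A and C already connected.
E F (13): add — endpoints in different components.
The 5th edge added is A D.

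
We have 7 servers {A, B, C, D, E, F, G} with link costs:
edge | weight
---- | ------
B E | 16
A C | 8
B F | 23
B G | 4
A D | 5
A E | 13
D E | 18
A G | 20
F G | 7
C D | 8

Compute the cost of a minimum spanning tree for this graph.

53

Prim's algorithm from A:
Step 1: frontier [A D 5, A C 8, A E 13, A G 20] → take A D (5); add D.
Step 2: frontier [A C 8, A E 13, A G 20, C D 8, D E 18] → take A C (8); add C.
Step 3: frontier [A E 13, A G 20, D E 18] → take A E (13); add E.
Step 4: frontier [A G 20, B E 16] → take B E (16); add B.
Step 5: frontier [A G 20, B G 4, B F 23] → take B G (4); add G.
Step 6: frontier [B F 23, F G 7] → take F G (7); add F.
MST edges: A D, A C, A E, B E, B G, F G; total weight 5+8+13+16+4+7 = 53.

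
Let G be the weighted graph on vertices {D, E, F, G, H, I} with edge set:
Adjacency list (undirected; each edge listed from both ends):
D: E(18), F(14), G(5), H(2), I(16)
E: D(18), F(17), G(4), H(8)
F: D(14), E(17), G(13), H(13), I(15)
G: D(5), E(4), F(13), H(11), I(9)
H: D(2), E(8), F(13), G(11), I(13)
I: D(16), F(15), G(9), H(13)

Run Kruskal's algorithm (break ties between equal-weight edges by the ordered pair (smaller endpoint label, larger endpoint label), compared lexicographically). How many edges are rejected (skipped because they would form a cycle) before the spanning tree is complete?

2

Sort edges by weight, then run Kruskal:
D–H (2): add. Components now {D,H} {E} {F} {G} {I}
E–G (4): add. Components now {D,H} {E,G} {F} {I}
D–G (5): add. Components now {D,E,G,H} {F} {I}
E–H (8): skip — E and H already connected.
G–I (9): add. Components now {D,E,G,H,I} {F}
G–H (11): skip — G and H already connected.
F–G (13): add. Components now {D,E,F,G,H,I}
Edges rejected before the tree was complete: 2.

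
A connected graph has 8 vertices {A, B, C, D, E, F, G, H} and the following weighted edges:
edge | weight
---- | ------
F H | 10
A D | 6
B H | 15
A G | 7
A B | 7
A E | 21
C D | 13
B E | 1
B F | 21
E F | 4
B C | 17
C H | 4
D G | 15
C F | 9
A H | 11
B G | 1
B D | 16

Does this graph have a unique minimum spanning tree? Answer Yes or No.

Sort edges by weight, then run Kruskal:
B E (1): add — endpoints in different components.
B G (1): add — endpoints in different components.
C H (4): add — endpoints in different components.
E F (4): add — endpoints in different components.
A D (6): add — endpoints in different components.
A B (7): add — endpoints in different components.
A G (7): skip — A and G already connected.
C F (9): add — endpoints in different components.
Non-tree edge A G has weight 7, equal to the heaviest edge on its tree cycle — swapping gives another MST of the same weight. Not unique.

No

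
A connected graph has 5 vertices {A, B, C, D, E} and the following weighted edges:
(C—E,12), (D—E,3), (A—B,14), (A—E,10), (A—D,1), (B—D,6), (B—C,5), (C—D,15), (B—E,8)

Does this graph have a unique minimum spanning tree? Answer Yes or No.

Sort edges by weight, then run Kruskal:
A—D (1): add. Components now {A,D} {B} {C} {E}
D—E (3): add. Components now {A,D,E} {B} {C}
B—C (5): add. Components now {A,D,E} {B,C}
B—D (6): add. Components now {A,B,C,D,E}
Every non-tree edge has weight strictly greater than the heaviest edge on the tree path between its endpoints, so the MST is unique.

Yes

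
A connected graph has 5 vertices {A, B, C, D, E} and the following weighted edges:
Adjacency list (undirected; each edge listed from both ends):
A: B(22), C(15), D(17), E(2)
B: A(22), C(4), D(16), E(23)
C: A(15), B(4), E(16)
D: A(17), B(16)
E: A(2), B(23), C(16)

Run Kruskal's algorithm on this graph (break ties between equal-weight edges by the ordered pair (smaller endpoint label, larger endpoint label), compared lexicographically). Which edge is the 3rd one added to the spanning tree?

Sort edges by weight, then run Kruskal:
A E (2): add — endpoints in different components.
B C (4): add — endpoints in different components.
A C (15): add — endpoints in different components.
B D (16): add — endpoints in different components.
The 3rd edge added is A C.

A-C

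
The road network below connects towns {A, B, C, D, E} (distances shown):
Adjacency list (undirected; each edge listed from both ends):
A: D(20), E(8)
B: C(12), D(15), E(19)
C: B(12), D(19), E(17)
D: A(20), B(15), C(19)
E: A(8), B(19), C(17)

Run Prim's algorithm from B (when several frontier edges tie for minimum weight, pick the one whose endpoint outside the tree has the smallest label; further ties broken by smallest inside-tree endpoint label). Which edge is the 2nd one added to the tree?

Grow the tree from B using Prim:
Step 1: frontier [B–C 12, B–D 15, B–E 19] → take B–C (12); add C.
Step 2: frontier [B–D 15, B–E 19, C–E 17, C–D 19] → take B–D (15); add D.
Step 3: frontier [B–E 19, C–E 17, A–D 20] → take C–E (17); add E.
Step 4: frontier [A–D 20, A–E 8] → take A–E (8); add A.
The 2nd edge added is B–D.

B-D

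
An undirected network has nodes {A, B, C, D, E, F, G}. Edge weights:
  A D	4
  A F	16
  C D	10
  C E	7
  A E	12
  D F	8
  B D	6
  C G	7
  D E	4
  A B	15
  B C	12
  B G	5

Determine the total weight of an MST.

34

Sort edges by weight, then run Kruskal:
A D (4): add. Components now {A,D} {B} {C} {E} {F} {G}
D E (4): add. Components now {A,D,E} {B} {C} {F} {G}
B G (5): add. Components now {A,D,E} {B,G} {C} {F}
B D (6): add. Components now {A,B,D,E,G} {C} {F}
C E (7): add. Components now {A,B,C,D,E,G} {F}
C G (7): skip — C and G already connected.
D F (8): add. Components now {A,B,C,D,E,F,G}
MST edges: A D, D E, B G, B D, C E, D F; total weight 4+4+5+6+7+8 = 34.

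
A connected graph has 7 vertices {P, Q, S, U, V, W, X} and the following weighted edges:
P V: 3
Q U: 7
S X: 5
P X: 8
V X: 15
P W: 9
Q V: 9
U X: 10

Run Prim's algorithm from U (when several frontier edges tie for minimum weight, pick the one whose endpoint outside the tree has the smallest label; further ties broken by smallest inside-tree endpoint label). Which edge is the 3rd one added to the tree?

Prim's algorithm from U:
Step 1: frontier [Q U 7, U X 10] → take Q U (7); add Q.
Step 2: frontier [Q V 9, U X 10] → take Q V (9); add V.
Step 3: frontier [U X 10, P V 3, V X 15] → take P V (3); add P.
Step 4: frontier [P X 8, P W 9, U X 10, V X 15] → take P X (8); add X.
Step 5: frontier [P W 9, S X 5] → take S X (5); add S.
Step 6: frontier [P W 9] → take P W (9); add W.
The 3rd edge added is P V.

P-V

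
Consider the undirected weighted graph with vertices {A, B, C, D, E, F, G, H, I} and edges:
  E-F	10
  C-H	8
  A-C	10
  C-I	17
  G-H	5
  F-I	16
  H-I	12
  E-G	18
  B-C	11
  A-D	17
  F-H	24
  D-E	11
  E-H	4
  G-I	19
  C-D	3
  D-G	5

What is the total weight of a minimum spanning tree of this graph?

60

Prim, starting at G.
Step 1: cheapest edge leaving the tree is D-G (5); add D.
Step 2: cheapest edge leaving the tree is C-D (3); add C.
Step 3: cheapest edge leaving the tree is G-H (5); add H.
Step 4: cheapest edge leaving the tree is E-H (4); add E.
Step 5: cheapest edge leaving the tree is A-C (10); add A.
Step 6: cheapest edge leaving the tree is E-F (10); add F.
Step 7: cheapest edge leaving the tree is B-C (11); add B.
Step 8: cheapest edge leaving the tree is H-I (12); add I.
MST edges: D-G, C-D, G-H, E-H, A-C, E-F, B-C, H-I; total weight 5+3+5+4+10+10+11+12 = 60.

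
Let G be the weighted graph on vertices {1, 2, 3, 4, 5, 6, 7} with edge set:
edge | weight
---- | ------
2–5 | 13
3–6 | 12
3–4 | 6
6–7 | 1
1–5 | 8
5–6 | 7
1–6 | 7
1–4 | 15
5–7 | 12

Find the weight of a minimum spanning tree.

Prim's algorithm from 4:
Step 1: cheapest edge leaving the tree is 3–4 (6); add 3.
Step 2: cheapest edge leaving the tree is 3–6 (12); add 6.
Step 3: cheapest edge leaving the tree is 6–7 (1); add 7.
Step 4: cheapest edge leaving the tree is 1–6 (7); add 1.
Step 5: cheapest edge leaving the tree is 5–6 (7); add 5.
Step 6: cheapest edge leaving the tree is 2–5 (13); add 2.
MST edges: 3–4, 3–6, 6–7, 1–6, 5–6, 2–5; total weight 6+12+1+7+7+13 = 46.

46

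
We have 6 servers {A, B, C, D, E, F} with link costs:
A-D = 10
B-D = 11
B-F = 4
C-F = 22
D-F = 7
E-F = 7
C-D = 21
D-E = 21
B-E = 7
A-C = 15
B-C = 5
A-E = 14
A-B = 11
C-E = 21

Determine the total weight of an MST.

Prim's algorithm from E:
Step 1: frontier [B-E 7, E-F 7, A-E 14, C-E 21, D-E 21] → take B-E (7); add B.
Step 2: frontier [B-F 4, B-C 5, A-B 11, B-D 11, E-F 7, A-E 14, C-E 21, D-E 21] → take B-F (4); add F.
Step 3: frontier [B-C 5, A-B 11, B-D 11, A-E 14, C-E 21, D-E 21, D-F 7, C-F 22] → take B-C (5); add C.
Step 4: frontier [A-B 11, B-D 11, A-C 15, C-D 21, A-E 14, D-E 21, D-F 7] → take D-F (7); add D.
Step 5: frontier [A-B 11, A-C 15, A-D 10, A-E 14] → take A-D (10); add A.
MST edges: B-E, B-F, B-C, D-F, A-D; total weight 7+4+5+7+10 = 33.

33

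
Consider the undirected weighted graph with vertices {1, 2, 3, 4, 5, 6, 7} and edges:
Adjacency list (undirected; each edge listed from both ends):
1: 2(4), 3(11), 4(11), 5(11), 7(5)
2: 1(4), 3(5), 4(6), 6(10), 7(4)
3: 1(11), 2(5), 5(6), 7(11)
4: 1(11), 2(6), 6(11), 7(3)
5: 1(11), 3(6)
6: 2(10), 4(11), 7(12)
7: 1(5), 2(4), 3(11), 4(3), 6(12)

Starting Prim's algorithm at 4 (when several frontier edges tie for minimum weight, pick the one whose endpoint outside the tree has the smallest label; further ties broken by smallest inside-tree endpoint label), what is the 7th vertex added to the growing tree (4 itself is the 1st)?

Prim's algorithm from 4:
Step 1: cheapest edge leaving the tree is 4 7 (3); add 7.
Step 2: cheapest edge leaving the tree is 2 7 (4); add 2.
Step 3: cheapest edge leaving the tree is 1 2 (4); add 1.
Step 4: cheapest edge leaving the tree is 2 3 (5); add 3.
Step 5: cheapest edge leaving the tree is 3 5 (6); add 5.
Step 6: cheapest edge leaving the tree is 2 6 (10); add 6.
Vertex order: 4, 7, 2, 1, 3, 5, 6. The 7th vertex is 6.

6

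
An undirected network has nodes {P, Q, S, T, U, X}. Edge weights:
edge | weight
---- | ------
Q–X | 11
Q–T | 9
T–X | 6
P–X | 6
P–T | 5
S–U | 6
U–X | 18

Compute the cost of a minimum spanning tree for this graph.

44

Sort edges by weight, then run Kruskal:
P–T (5): add — endpoints in different components.
P–X (6): add — endpoints in different components.
S–U (6): add — endpoints in different components.
T–X (6): skip — X and T already connected.
Q–T (9): add — endpoints in different components.
Q–X (11): skip — X and Q already connected.
U–X (18): add — endpoints in different components.
MST edges: P–T, P–X, S–U, Q–T, U–X; total weight 5+6+6+9+18 = 44.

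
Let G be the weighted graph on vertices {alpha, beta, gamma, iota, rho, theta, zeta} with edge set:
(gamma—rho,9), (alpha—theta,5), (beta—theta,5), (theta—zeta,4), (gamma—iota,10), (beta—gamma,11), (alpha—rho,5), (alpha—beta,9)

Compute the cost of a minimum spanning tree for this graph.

38

Kruskal's algorithm — process edges by increasing weight (ties by edge label):
theta—zeta (4): add — endpoints in different components.
alpha—rho (5): add — endpoints in different components.
alpha—theta (5): add — endpoints in different components.
beta—theta (5): add — endpoints in different components.
alpha—beta (9): skip — alpha and beta already connected.
gamma—rho (9): add — endpoints in different components.
gamma—iota (10): add — endpoints in different components.
MST edges: theta—zeta, alpha—rho, alpha—theta, beta—theta, gamma—rho, gamma—iota; total weight 4+5+5+5+9+10 = 38.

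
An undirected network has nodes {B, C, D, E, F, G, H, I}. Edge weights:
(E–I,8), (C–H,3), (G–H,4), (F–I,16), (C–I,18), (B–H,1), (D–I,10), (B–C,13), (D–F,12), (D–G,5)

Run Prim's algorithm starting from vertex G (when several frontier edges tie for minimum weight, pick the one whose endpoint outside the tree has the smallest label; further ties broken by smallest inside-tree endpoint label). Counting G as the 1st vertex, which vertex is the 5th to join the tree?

Prim's algorithm from G:
Step 1: cheapest edge leaving the tree is G–H (4); add H.
Step 2: cheapest edge leaving the tree is B–H (1); add B.
Step 3: cheapest edge leaving the tree is C–H (3); add C.
Step 4: cheapest edge leaving the tree is D–G (5); add D.
Step 5: cheapest edge leaving the tree is D–I (10); add I.
Step 6: cheapest edge leaving the tree is E–I (8); add E.
Step 7: cheapest edge leaving the tree is D–F (12); add F.
Vertex order: G, H, B, C, D, I, E, F. The 5th vertex is D.

D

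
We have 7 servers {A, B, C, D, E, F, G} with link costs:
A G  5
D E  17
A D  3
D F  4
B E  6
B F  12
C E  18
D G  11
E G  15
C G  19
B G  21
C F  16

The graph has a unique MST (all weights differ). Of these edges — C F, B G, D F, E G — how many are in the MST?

2

Sort edges by weight, then run Kruskal:
A D (3): add — endpoints in different components.
D F (4): add — endpoints in different components.
A G (5): add — endpoints in different components.
B E (6): add — endpoints in different components.
D G (11): skip — D and G already connected.
B F (12): add — endpoints in different components.
E G (15): skip — E and G already connected.
C F (16): add — endpoints in different components.
MST edge set: {A D, D F, A G, B E, B F, C F}.
Of the listed edges, {C F, D F} are in the MST → 2.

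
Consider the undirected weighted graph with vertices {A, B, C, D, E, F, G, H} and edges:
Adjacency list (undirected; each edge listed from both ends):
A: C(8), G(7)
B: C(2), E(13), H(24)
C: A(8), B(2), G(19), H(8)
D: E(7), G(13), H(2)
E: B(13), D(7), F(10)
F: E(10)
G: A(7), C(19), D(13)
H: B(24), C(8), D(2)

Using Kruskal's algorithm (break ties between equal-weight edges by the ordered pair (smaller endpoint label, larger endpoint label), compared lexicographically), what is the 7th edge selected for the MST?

E-F

Kruskal's algorithm — process edges by increasing weight (ties by edge label):
B C (2): add — endpoints in different components.
D H (2): add — endpoints in different components.
A G (7): add — endpoints in different components.
D E (7): add — endpoints in different components.
A C (8): add — endpoints in different components.
C H (8): add — endpoints in different components.
E F (10): add — endpoints in different components.
The 7th edge added is E F.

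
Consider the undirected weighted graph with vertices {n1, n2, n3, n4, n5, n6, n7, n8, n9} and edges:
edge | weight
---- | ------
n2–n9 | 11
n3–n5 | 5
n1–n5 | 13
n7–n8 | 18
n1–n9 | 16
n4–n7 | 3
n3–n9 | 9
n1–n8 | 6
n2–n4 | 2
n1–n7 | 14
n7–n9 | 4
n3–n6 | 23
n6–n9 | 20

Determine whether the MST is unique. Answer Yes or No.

Yes

Kruskal's algorithm — process edges by increasing weight (ties by edge label):
n2–n4 (2): add — endpoints in different components.
n4–n7 (3): add — endpoints in different components.
n7–n9 (4): add — endpoints in different components.
n3–n5 (5): add — endpoints in different components.
n1–n8 (6): add — endpoints in different components.
n3–n9 (9): add — endpoints in different components.
n2–n9 (11): skip — n9 and n2 already connected.
n1–n5 (13): add — endpoints in different components.
n1–n7 (14): skip — n7 and n1 already connected.
n1–n9 (16): skip — n9 and n1 already connected.
n7–n8 (18): skip — n7 and n8 already connected.
n6–n9 (20): add — endpoints in different components.
Every non-tree edge has weight strictly greater than the heaviest edge on the tree path between its endpoints, so the MST is unique.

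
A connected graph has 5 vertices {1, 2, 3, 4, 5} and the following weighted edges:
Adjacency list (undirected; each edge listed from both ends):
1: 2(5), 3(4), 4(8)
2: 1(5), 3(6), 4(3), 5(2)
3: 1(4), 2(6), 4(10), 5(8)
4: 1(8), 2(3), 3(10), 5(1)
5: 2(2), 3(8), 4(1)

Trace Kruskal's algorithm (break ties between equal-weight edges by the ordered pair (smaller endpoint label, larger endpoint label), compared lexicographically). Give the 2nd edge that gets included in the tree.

Sort edges by weight, then run Kruskal:
4—5 (1): add. Components now {1} {2} {3} {4,5}
2—5 (2): add. Components now {1} {2,4,5} {3}
2—4 (3): skip — 2 and 4 already connected.
1—3 (4): add. Components now {1,3} {2,4,5}
1—2 (5): add. Components now {1,2,3,4,5}
The 2nd edge added is 2—5.

2-5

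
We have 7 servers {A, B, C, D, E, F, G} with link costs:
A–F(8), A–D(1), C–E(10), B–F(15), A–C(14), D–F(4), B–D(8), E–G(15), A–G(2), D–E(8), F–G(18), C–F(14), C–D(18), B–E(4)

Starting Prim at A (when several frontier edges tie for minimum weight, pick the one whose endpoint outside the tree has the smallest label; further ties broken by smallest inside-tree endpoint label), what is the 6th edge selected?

Prim's algorithm from A:
Step 1: cheapest edge leaving the tree is A–D (1); add D.
Step 2: cheapest edge leaving the tree is A–G (2); add G.
Step 3: cheapest edge leaving the tree is D–F (4); add F.
Step 4: cheapest edge leaving the tree is B–D (8); add B.
Step 5: cheapest edge leaving the tree is B–E (4); add E.
Step 6: cheapest edge leaving the tree is C–E (10); add C.
The 6th edge added is C–E.

C-E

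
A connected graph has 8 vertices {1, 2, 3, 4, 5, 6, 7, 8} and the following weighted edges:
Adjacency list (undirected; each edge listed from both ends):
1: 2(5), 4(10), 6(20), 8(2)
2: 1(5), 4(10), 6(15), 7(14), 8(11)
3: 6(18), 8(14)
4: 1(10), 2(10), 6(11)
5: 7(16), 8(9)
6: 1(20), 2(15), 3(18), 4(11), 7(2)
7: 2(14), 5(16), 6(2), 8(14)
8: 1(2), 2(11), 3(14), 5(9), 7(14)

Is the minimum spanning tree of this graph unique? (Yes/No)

Kruskal: consider edges lightest-first.
1—8 (2): add — endpoints in different components.
6—7 (2): add — endpoints in different components.
1—2 (5): add — endpoints in different components.
5—8 (9): add — endpoints in different components.
1—4 (10): add — endpoints in different components.
2—4 (10): skip — 2 and 4 already connected.
2—8 (11): skip — 2 and 8 already connected.
4—6 (11): add — endpoints in different components.
2—7 (14): skip — 2 and 7 already connected.
3—8 (14): add — endpoints in different components.
Non-tree edge 2—4 has weight 10, equal to the heaviest edge on its tree cycle — swapping gives another MST of the same weight. Not unique.

No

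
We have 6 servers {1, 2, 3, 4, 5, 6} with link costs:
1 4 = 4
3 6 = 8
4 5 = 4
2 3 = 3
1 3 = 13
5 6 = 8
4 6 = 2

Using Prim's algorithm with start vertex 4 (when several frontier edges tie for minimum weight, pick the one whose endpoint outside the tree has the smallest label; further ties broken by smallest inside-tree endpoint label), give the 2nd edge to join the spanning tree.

1-4

Prim, starting at 4.
Step 1: cheapest edge leaving the tree is 4 6 (2); add 6.
Step 2: cheapest edge leaving the tree is 1 4 (4); add 1.
Step 3: cheapest edge leaving the tree is 4 5 (4); add 5.
Step 4: cheapest edge leaving the tree is 3 6 (8); add 3.
Step 5: cheapest edge leaving the tree is 2 3 (3); add 2.
The 2nd edge added is 1 4.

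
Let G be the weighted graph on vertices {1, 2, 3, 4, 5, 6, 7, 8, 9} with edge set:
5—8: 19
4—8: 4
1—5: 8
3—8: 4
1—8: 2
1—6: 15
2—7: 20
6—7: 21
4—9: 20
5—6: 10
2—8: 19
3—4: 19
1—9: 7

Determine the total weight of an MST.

74

Grow the tree from 5 using Prim:
Step 1: cheapest edge leaving the tree is 1—5 (8); add 1.
Step 2: cheapest edge leaving the tree is 1—8 (2); add 8.
Step 3: cheapest edge leaving the tree is 3—8 (4); add 3.
Step 4: cheapest edge leaving the tree is 4—8 (4); add 4.
Step 5: cheapest edge leaving the tree is 1—9 (7); add 9.
Step 6: cheapest edge leaving the tree is 5—6 (10); add 6.
Step 7: cheapest edge leaving the tree is 2—8 (19); add 2.
Step 8: cheapest edge leaving the tree is 2—7 (20); add 7.
MST edges: 1—5, 1—8, 3—8, 4—8, 1—9, 5—6, 2—8, 2—7; total weight 8+2+4+4+7+10+19+20 = 74.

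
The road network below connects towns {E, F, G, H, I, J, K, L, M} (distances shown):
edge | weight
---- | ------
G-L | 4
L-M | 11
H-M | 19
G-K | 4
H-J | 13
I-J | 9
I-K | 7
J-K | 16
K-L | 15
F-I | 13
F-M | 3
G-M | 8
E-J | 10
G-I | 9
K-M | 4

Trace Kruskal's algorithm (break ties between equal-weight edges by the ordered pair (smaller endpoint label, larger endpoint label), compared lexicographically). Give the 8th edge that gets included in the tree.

Kruskal: consider edges lightest-first.
F-M (3): add — endpoints in different components.
G-K (4): add — endpoints in different components.
G-L (4): add — endpoints in different components.
K-M (4): add — endpoints in different components.
I-K (7): add — endpoints in different components.
G-M (8): skip — G and M already connected.
G-I (9): skip — G and I already connected.
I-J (9): add — endpoints in different components.
E-J (10): add — endpoints in different components.
L-M (11): skip — L and M already connected.
F-I (13): skip — F and I already connected.
H-J (13): add — endpoints in different components.
The 8th edge added is H-J.

H-J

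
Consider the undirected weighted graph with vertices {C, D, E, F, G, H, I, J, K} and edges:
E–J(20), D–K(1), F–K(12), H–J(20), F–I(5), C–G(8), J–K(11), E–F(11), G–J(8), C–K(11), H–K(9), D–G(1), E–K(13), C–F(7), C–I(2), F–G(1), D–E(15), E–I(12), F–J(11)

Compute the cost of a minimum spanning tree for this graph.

38

Grow the tree from I using Prim:
Step 1: cheapest edge leaving the tree is C–I (2); add C.
Step 2: cheapest edge leaving the tree is F–I (5); add F.
Step 3: cheapest edge leaving the tree is F–G (1); add G.
Step 4: cheapest edge leaving the tree is D–G (1); add D.
Step 5: cheapest edge leaving the tree is D–K (1); add K.
Step 6: cheapest edge leaving the tree is G–J (8); add J.
Step 7: cheapest edge leaving the tree is H–K (9); add H.
Step 8: cheapest edge leaving the tree is E–F (11); add E.
MST edges: C–I, F–I, F–G, D–G, D–K, G–J, H–K, E–F; total weight 2+5+1+1+1+8+9+11 = 38.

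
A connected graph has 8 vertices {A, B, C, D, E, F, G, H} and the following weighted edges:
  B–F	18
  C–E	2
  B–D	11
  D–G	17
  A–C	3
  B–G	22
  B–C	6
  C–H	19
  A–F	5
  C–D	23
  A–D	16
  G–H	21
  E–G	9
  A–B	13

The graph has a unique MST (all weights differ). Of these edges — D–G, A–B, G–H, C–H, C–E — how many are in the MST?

2

Sort edges by weight, then run Kruskal:
C–E (2): add — endpoints in different components.
A–C (3): add — endpoints in different components.
A–F (5): add — endpoints in different components.
B–C (6): add — endpoints in different components.
E–G (9): add — endpoints in different components.
B–D (11): add — endpoints in different components.
A–B (13): skip — A and B already connected.
A–D (16): skip — A and D already connected.
D–G (17): skip — D and G already connected.
B–F (18): skip — B and F already connected.
C–H (19): add — endpoints in different components.
MST edge set: {C–E, A–C, A–F, B–C, E–G, B–D, C–H}.
Of the listed edges, {C–H, C–E} are in the MST → 2.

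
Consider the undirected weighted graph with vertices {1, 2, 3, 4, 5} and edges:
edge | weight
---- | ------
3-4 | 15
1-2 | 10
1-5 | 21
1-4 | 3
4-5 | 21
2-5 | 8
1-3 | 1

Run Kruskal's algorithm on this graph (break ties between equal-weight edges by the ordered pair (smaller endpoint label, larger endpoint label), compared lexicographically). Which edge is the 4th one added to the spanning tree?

Sort edges by weight, then run Kruskal:
1-3 (1): add — endpoints in different components.
1-4 (3): add — endpoints in different components.
2-5 (8): add — endpoints in different components.
1-2 (10): add — endpoints in different components.
The 4th edge added is 1-2.

1-2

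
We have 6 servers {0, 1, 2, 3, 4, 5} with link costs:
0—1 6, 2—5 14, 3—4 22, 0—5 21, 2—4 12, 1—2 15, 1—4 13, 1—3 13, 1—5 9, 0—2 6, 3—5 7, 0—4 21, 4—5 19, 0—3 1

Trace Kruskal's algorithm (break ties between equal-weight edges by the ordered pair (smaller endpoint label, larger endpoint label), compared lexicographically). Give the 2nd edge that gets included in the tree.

Kruskal: consider edges lightest-first.
0—3 (1): add — endpoints in different components.
0—1 (6): add — endpoints in different components.
0—2 (6): add — endpoints in different components.
3—5 (7): add — endpoints in different components.
1—5 (9): skip — 1 and 5 already connected.
2—4 (12): add — endpoints in different components.
The 2nd edge added is 0—1.

0-1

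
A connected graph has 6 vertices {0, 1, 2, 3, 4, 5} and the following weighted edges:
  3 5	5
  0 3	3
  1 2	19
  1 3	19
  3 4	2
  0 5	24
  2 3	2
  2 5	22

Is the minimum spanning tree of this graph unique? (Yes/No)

No

Kruskal: consider edges lightest-first.
2 3 (2): add — endpoints in different components.
3 4 (2): add — endpoints in different components.
0 3 (3): add — endpoints in different components.
3 5 (5): add — endpoints in different components.
1 2 (19): add — endpoints in different components.
Non-tree edge 1 3 has weight 19, equal to the heaviest edge on its tree cycle — swapping gives another MST of the same weight. Not unique.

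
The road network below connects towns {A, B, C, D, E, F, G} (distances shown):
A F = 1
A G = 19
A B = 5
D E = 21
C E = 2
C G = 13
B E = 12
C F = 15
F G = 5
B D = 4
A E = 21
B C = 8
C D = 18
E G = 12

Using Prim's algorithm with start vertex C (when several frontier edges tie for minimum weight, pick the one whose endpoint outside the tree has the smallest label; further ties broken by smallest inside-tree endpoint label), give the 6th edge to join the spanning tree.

F-G

Prim, starting at C.
Step 1: frontier [C E 2, B C 8, C G 13, C F 15, C D 18] → take C E (2); add E.
Step 2: frontier [B C 8, C G 13, C F 15, C D 18, B E 12, E G 12, A E 21, D E 21] → take B C (8); add B.
Step 3: frontier [B D 4, A B 5, C G 13, C F 15, C D 18, E G 12, A E 21, D E 21] → take B D (4); add D.
Step 4: frontier [A B 5, C G 13, C F 15, E G 12, A E 21] → take A B (5); add A.
Step 5: frontier [A F 1, A G 19, C G 13, C F 15, E G 12] → take A F (1); add F.
Step 6: frontier [A G 19, C G 13, E G 12, F G 5] → take F G (5); add G.
The 6th edge added is F G.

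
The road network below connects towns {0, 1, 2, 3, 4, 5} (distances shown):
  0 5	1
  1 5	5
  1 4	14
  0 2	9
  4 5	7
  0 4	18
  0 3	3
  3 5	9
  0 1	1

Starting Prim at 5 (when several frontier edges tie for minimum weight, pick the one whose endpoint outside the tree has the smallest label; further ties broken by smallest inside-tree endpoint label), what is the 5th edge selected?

0-2

Prim's algorithm from 5:
Step 1: frontier [0 5 1, 1 5 5, 4 5 7, 3 5 9] → take 0 5 (1); add 0.
Step 2: frontier [0 1 1, 0 3 3, 0 2 9, 0 4 18, 1 5 5, 4 5 7, 3 5 9] → take 0 1 (1); add 1.
Step 3: frontier [0 3 3, 0 2 9, 0 4 18, 1 4 14, 4 5 7, 3 5 9] → take 0 3 (3); add 3.
Step 4: frontier [0 2 9, 0 4 18, 1 4 14, 4 5 7] → take 4 5 (7); add 4.
Step 5: frontier [0 2 9] → take 0 2 (9); add 2.
The 5th edge added is 0 2.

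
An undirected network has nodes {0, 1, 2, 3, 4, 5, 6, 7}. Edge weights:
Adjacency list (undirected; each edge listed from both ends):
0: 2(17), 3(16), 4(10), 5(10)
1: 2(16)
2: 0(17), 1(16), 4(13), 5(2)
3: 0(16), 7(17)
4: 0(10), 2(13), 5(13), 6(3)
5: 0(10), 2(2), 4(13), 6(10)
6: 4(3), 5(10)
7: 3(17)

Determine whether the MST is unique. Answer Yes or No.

Sort edges by weight, then run Kruskal:
2—5 (2): add — endpoints in different components.
4—6 (3): add — endpoints in different components.
0—4 (10): add — endpoints in different components.
0—5 (10): add — endpoints in different components.
5—6 (10): skip — 5 and 6 already connected.
2—4 (13): skip — 2 and 4 already connected.
4—5 (13): skip — 4 and 5 already connected.
0—3 (16): add — endpoints in different components.
1—2 (16): add — endpoints in different components.
0—2 (17): skip — 0 and 2 already connected.
3—7 (17): add — endpoints in different components.
Non-tree edge 5—6 has weight 10, equal to the heaviest edge on its tree cycle — swapping gives another MST of the same weight. Not unique.

No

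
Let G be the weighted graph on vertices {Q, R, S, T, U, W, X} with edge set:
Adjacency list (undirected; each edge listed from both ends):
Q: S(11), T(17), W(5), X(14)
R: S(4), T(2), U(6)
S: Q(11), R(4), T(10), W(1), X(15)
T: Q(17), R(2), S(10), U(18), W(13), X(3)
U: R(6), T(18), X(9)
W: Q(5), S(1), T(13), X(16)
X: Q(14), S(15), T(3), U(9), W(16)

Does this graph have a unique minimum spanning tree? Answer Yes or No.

Yes

Kruskal: consider edges lightest-first.
S–W (1): add. Components now {S,W} {Q} {R} {U} {X} {T}
R–T (2): add. Components now {S,W} {Q} {R,T} {U} {X}
T–X (3): add. Components now {S,W} {Q} {R,T,X} {U}
R–S (4): add. Components now {R,S,T,W,X} {Q} {U}
Q–W (5): add. Components now {Q,R,S,T,W,X} {U}
R–U (6): add. Components now {Q,R,S,T,U,W,X}
Every non-tree edge has weight strictly greater than the heaviest edge on the tree path between its endpoints, so the MST is unique.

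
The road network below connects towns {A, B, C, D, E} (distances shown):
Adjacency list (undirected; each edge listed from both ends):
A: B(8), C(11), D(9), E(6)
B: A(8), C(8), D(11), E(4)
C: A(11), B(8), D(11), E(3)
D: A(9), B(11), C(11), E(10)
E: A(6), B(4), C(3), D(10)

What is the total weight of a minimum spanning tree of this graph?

22

Prim's algorithm from E:
Step 1: cheapest edge leaving the tree is C—E (3); add C.
Step 2: cheapest edge leaving the tree is B—E (4); add B.
Step 3: cheapest edge leaving the tree is A—E (6); add A.
Step 4: cheapest edge leaving the tree is A—D (9); add D.
MST edges: C—E, B—E, A—E, A—D; total weight 3+4+6+9 = 22.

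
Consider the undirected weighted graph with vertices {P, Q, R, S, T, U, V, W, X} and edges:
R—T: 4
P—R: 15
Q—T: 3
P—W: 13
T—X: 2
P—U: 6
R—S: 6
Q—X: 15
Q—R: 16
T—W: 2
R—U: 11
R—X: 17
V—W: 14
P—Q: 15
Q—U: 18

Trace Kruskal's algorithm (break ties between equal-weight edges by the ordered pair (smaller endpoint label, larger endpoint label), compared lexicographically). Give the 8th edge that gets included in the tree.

Kruskal's algorithm — process edges by increasing weight (ties by edge label):
T—W (2): add — endpoints in different components.
T—X (2): add — endpoints in different components.
Q—T (3): add — endpoints in different components.
R—T (4): add — endpoints in different components.
P—U (6): add — endpoints in different components.
R—S (6): add — endpoints in different components.
R—U (11): add — endpoints in different components.
P—W (13): skip — W and P already connected.
V—W (14): add — endpoints in different components.
The 8th edge added is V—W.

V-W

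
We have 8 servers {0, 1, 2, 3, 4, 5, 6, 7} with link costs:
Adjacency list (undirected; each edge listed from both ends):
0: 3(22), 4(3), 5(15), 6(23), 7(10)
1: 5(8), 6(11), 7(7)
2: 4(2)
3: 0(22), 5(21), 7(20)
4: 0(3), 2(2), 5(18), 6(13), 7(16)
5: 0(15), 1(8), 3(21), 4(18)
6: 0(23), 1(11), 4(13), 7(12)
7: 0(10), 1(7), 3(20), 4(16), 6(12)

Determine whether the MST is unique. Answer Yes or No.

Kruskal: consider edges lightest-first.
2—4 (2): add — endpoints in different components.
0—4 (3): add — endpoints in different components.
1—7 (7): add — endpoints in different components.
1—5 (8): add — endpoints in different components.
0—7 (10): add — endpoints in different components.
1—6 (11): add — endpoints in different components.
6—7 (12): skip — 6 and 7 already connected.
4—6 (13): skip — 4 and 6 already connected.
0—5 (15): skip — 0 and 5 already connected.
4—7 (16): skip — 4 and 7 already connected.
4—5 (18): skip — 4 and 5 already connected.
3—7 (20): add — endpoints in different components.
Every non-tree edge has weight strictly greater than the heaviest edge on the tree path between its endpoints, so the MST is unique.

Yes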